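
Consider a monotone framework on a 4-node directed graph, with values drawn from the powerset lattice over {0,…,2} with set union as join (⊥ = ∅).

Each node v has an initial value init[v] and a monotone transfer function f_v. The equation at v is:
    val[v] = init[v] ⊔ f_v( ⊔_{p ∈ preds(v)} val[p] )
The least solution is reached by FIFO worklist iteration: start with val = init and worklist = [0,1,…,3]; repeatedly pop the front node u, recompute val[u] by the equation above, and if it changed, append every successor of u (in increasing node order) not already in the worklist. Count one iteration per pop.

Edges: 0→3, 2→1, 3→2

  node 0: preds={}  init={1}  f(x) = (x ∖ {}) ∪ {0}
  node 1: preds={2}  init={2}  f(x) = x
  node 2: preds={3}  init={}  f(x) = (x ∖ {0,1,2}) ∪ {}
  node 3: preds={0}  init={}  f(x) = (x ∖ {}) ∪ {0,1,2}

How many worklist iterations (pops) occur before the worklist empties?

Trace (5 dequeues):
  [1] u=0 | in {} | out {0,1} | prev {1} | push {}
  [2] u=1 | in {} | out {2} | ==
  [3] u=2 | in {} | out {} | ==
  [4] u=3 | in {0,1} | out {0,1,2} | prev {} | push {2}
  [5] u=2 | in {0,1,2} | out {} | ==

Converged values:
  [0] {0,1}
  [1] {2}
  [2] {}
  [3] {0,1,2}

5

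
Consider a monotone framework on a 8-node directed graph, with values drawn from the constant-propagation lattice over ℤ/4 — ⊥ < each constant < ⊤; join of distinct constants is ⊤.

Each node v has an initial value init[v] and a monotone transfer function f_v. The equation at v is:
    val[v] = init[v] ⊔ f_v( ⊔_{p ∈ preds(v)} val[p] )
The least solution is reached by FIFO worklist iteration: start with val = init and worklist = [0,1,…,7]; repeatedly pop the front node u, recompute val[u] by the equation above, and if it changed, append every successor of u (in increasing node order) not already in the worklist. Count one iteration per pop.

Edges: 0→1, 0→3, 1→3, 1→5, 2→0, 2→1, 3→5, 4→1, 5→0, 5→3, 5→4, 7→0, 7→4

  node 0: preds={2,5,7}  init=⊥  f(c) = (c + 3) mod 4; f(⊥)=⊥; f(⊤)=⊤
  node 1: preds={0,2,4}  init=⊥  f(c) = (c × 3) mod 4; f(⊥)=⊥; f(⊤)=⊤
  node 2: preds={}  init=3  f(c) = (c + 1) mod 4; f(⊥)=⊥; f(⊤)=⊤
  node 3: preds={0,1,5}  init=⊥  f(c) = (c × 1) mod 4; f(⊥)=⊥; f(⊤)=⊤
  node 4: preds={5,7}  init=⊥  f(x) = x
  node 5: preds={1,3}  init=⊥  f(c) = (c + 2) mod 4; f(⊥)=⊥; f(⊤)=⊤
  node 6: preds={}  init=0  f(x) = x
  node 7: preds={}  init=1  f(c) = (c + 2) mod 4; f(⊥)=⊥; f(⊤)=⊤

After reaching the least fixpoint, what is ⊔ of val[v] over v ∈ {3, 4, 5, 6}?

⊤

Worklist (13 pops):
  #1 pop 0: in=⊤ → ⊤ (was ⊥); enqueue []
  #2 pop 1: in=⊤ → ⊤ (was ⊥); enqueue []
  #3 pop 2: in=⊥ → 3 (no change)
  #4 pop 3: in=⊤ → ⊤ (was ⊥); enqueue []
  #5 pop 4: in=1 → 1 (was ⊥); enqueue [1]
  #6 pop 5: in=⊤ → ⊤ (was ⊥); enqueue [0,3,4]
  #7 pop 6: in=⊥ → 0 (no change)
  #8 pop 7: in=⊥ → 1 (no change)
  #9 pop 1: in=⊤ → ⊤ (no change)
  #10 pop 0: in=⊤ → ⊤ (no change)
  #11 pop 3: in=⊤ → ⊤ (no change)
  #12 pop 4: in=⊤ → ⊤ (was 1); enqueue [1]
  #13 pop 1: in=⊤ → ⊤ (no change)

Fixpoint:
  val[0] = ⊤
  val[1] = ⊤
  val[2] = 3
  val[3] = ⊤
  val[4] = ⊤
  val[5] = ⊤
  val[6] = 0
  val[7] = 1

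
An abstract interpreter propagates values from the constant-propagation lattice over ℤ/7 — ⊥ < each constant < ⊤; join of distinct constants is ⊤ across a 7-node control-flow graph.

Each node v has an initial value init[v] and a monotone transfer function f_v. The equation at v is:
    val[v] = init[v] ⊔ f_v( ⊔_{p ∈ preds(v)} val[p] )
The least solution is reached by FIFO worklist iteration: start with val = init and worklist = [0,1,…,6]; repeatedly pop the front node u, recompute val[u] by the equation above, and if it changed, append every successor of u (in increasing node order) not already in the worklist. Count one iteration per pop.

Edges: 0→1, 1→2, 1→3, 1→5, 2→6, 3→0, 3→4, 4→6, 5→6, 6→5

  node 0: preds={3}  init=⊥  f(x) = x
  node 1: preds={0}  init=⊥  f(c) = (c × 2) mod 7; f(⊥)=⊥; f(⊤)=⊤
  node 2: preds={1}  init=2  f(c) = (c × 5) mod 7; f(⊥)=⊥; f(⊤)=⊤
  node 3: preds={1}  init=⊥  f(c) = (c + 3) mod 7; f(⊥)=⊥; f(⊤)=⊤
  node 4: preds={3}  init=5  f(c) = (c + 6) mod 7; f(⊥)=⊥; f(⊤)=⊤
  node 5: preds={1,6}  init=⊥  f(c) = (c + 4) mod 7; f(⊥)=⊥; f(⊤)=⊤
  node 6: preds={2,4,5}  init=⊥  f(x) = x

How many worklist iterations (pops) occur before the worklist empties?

9

Iteration log — 9 steps:
  step 1. node 0  ⊔preds=⊥  new=⊥  stable
  step 2. node 1  ⊔preds=⊥  new=⊥  stable
  step 3. node 2  ⊔preds=⊥  new=2  stable
  step 4. node 3  ⊔preds=⊥  new=⊥  stable
  step 5. node 4  ⊔preds=⊥  new=5  stable
  step 6. node 5  ⊔preds=⊥  new=⊥  stable
  step 7. node 6  ⊔preds=⊤  new=⊤  old=⊥  +wl: 5
  step 8. node 5  ⊔preds=⊤  new=⊤  old=⊥  +wl: 6
  step 9. node 6  ⊔preds=⊤  new=⊤  stable

Least fixpoint reached:
  node 0: ⊥
  node 1: ⊥
  node 2: 2
  node 3: ⊥
  node 4: 5
  node 5: ⊤
  node 6: ⊤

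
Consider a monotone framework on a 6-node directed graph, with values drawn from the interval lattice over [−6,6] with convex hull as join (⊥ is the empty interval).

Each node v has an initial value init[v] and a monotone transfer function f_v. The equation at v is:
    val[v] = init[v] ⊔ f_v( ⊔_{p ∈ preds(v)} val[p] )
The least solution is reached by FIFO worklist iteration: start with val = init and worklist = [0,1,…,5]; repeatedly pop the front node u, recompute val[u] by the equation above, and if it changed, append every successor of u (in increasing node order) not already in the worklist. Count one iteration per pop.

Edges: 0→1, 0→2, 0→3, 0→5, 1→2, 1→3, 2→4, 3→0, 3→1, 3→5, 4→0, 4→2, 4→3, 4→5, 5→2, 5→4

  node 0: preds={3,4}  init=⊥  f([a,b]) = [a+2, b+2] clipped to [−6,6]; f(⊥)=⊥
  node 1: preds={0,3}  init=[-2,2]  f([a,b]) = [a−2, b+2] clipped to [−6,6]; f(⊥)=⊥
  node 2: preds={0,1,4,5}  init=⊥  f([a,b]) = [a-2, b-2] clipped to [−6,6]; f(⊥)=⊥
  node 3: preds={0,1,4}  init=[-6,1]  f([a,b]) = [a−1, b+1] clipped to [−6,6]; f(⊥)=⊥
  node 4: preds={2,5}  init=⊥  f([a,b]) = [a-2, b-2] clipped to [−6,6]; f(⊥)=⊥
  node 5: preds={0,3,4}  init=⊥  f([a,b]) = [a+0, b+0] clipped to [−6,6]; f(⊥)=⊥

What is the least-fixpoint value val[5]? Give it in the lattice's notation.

Iteration log — 15 steps:
  step 1. node 0  ⊔preds=[-6,1]  new=[-4,3]  old=⊥  +wl: 
  step 2. node 1  ⊔preds=[-6,3]  new=[-6,5]  old=[-2,2]  +wl: 
  step 3. node 2  ⊔preds=[-6,5]  new=[-6,3]  old=⊥  +wl: 
  step 4. node 3  ⊔preds=[-6,5]  new=[-6,6]  old=[-6,1]  +wl: 0,1
  step 5. node 4  ⊔preds=[-6,3]  new=[-6,1]  old=⊥  +wl: 2,3
  step 6. node 5  ⊔preds=[-6,6]  new=[-6,6]  old=⊥  +wl: 4
  step 7. node 0  ⊔preds=[-6,6]  new=[-4,6]  old=[-4,3]  +wl: 5
  step 8. node 1  ⊔preds=[-6,6]  new=[-6,6]  old=[-6,5]  +wl: 
  step 9. node 2  ⊔preds=[-6,6]  new=[-6,4]  old=[-6,3]  +wl: 
  step 10. node 3  ⊔preds=[-6,6]  new=[-6,6]  stable
  step 11. node 4  ⊔preds=[-6,6]  new=[-6,4]  old=[-6,1]  +wl: 0,2,3
  step 12. node 5  ⊔preds=[-6,6]  new=[-6,6]  stable
  step 13. node 0  ⊔preds=[-6,6]  new=[-4,6]  stable
  step 14. node 2  ⊔preds=[-6,6]  new=[-6,4]  stable
  step 15. node 3  ⊔preds=[-6,6]  new=[-6,6]  stable

Least fixpoint reached:
  node 0: [-4,6]
  node 1: [-6,6]
  node 2: [-6,4]
  node 3: [-6,6]
  node 4: [-6,4]
  node 5: [-6,6]

[-6,6]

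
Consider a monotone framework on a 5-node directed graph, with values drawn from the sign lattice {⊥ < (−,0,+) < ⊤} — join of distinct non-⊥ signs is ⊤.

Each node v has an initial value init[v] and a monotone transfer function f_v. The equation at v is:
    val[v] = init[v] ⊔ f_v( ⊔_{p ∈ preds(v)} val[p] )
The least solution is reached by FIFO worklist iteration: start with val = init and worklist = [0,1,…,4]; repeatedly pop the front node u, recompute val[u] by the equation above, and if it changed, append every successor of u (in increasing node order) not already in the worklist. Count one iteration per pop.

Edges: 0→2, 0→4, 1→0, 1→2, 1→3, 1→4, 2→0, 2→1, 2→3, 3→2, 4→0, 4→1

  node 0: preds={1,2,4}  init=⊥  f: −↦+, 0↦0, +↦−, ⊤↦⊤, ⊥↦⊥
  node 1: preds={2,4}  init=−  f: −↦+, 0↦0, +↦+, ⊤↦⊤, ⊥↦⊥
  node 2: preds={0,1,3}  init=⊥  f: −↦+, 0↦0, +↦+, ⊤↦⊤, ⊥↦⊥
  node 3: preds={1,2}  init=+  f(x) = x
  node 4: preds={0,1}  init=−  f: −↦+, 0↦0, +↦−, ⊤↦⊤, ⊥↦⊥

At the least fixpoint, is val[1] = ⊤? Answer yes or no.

yes

Trace (9 dequeues):
  [1] u=0 | in − | out + | prev ⊥ | push {}
  [2] u=1 | in − | out ⊤ | prev − | push {0}
  [3] u=2 | in ⊤ | out ⊤ | prev ⊥ | push {1}
  [4] u=3 | in ⊤ | out ⊤ | prev + | push {2}
  [5] u=4 | in ⊤ | out ⊤ | prev − | push {}
  [6] u=0 | in ⊤ | out ⊤ | prev + | push {4}
  [7] u=1 | in ⊤ | out ⊤ | ==
  [8] u=2 | in ⊤ | out ⊤ | ==
  [9] u=4 | in ⊤ | out ⊤ | ==

Converged values:
  [0] ⊤
  [1] ⊤
  [2] ⊤
  [3] ⊤
  [4] ⊤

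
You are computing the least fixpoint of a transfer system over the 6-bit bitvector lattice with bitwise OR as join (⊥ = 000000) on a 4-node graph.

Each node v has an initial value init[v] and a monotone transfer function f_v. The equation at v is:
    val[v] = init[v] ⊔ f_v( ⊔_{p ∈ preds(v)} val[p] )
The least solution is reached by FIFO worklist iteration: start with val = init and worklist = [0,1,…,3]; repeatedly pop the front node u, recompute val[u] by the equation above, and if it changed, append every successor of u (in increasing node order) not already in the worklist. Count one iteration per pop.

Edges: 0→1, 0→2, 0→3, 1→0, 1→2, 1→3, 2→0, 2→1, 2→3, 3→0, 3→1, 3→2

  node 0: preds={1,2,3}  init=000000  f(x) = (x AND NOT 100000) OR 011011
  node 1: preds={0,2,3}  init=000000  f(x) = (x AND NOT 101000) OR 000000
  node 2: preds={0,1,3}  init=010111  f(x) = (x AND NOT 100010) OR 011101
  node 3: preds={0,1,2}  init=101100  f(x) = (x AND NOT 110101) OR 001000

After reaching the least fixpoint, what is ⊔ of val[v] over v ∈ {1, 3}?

Iteration log — 7 steps:
  step 1. node 0  ⊔preds=111111  new=011111  old=000000  +wl: 
  step 2. node 1  ⊔preds=111111  new=010111  old=000000  +wl: 0
  step 3. node 2  ⊔preds=111111  new=011111  old=010111  +wl: 1
  step 4. node 3  ⊔preds=011111  new=101110  old=101100  +wl: 2
  step 5. node 0  ⊔preds=111111  new=011111  stable
  step 6. node 1  ⊔preds=111111  new=010111  stable
  step 7. node 2  ⊔preds=111111  new=011111  stable

Least fixpoint reached:
  node 0: 011111
  node 1: 010111
  node 2: 011111
  node 3: 101110

111111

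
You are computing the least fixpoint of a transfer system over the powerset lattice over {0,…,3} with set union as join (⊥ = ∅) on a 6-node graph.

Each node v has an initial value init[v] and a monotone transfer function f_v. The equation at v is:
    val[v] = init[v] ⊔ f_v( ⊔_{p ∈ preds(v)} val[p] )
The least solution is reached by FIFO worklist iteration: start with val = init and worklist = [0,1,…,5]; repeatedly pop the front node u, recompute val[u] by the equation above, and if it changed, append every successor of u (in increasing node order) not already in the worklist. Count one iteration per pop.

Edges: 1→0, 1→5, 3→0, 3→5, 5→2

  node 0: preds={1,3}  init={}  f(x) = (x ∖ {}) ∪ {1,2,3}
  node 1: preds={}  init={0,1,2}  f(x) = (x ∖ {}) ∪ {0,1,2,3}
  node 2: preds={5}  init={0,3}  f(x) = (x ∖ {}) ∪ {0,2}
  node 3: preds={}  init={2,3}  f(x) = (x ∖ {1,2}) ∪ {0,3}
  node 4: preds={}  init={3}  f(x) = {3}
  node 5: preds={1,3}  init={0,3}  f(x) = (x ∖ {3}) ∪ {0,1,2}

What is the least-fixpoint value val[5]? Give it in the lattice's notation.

Worklist (8 pops):
  #1 pop 0: in={0,1,2,3} → {0,1,2,3} (was {}); enqueue []
  #2 pop 1: in={} → {0,1,2,3} (was {0,1,2}); enqueue [0]
  #3 pop 2: in={0,3} → {0,2,3} (was {0,3}); enqueue []
  #4 pop 3: in={} → {0,2,3} (was {2,3}); enqueue []
  #5 pop 4: in={} → {3} (no change)
  #6 pop 5: in={0,1,2,3} → {0,1,2,3} (was {0,3}); enqueue [2]
  #7 pop 0: in={0,1,2,3} → {0,1,2,3} (no change)
  #8 pop 2: in={0,1,2,3} → {0,1,2,3} (was {0,2,3}); enqueue []

Fixpoint:
  val[0] = {0,1,2,3}
  val[1] = {0,1,2,3}
  val[2] = {0,1,2,3}
  val[3] = {0,2,3}
  val[4] = {3}
  val[5] = {0,1,2,3}

{0,1,2,3}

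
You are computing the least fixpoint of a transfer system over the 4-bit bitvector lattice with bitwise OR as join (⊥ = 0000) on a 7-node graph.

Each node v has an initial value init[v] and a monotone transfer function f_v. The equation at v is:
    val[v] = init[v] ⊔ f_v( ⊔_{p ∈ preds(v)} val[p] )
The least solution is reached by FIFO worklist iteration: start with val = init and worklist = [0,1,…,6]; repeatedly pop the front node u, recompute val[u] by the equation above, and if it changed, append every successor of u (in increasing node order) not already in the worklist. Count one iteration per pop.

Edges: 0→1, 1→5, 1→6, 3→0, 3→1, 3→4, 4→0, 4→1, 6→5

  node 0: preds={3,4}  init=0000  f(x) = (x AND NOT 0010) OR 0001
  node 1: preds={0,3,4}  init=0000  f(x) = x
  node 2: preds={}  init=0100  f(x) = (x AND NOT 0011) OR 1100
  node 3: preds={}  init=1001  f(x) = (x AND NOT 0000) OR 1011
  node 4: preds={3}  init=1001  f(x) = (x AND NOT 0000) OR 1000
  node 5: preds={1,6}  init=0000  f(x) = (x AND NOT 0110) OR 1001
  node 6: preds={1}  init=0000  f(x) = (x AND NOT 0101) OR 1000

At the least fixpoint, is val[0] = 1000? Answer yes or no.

no

Worklist (12 pops):
  #1 pop 0: in=1001 → 1001 (was 0000); enqueue []
  #2 pop 1: in=1001 → 1001 (was 0000); enqueue []
  #3 pop 2: in=0000 → 1100 (was 0100); enqueue []
  #4 pop 3: in=0000 → 1011 (was 1001); enqueue [0,1]
  #5 pop 4: in=1011 → 1011 (was 1001); enqueue []
  #6 pop 5: in=1001 → 1001 (was 0000); enqueue []
  #7 pop 6: in=1001 → 1000 (was 0000); enqueue [5]
  #8 pop 0: in=1011 → 1001 (no change)
  #9 pop 1: in=1011 → 1011 (was 1001); enqueue [6]
  #10 pop 5: in=1011 → 1001 (no change)
  #11 pop 6: in=1011 → 1010 (was 1000); enqueue [5]
  #12 pop 5: in=1011 → 1001 (no change)

Fixpoint:
  val[0] = 1001
  val[1] = 1011
  val[2] = 1100
  val[3] = 1011
  val[4] = 1011
  val[5] = 1001
  val[6] = 1010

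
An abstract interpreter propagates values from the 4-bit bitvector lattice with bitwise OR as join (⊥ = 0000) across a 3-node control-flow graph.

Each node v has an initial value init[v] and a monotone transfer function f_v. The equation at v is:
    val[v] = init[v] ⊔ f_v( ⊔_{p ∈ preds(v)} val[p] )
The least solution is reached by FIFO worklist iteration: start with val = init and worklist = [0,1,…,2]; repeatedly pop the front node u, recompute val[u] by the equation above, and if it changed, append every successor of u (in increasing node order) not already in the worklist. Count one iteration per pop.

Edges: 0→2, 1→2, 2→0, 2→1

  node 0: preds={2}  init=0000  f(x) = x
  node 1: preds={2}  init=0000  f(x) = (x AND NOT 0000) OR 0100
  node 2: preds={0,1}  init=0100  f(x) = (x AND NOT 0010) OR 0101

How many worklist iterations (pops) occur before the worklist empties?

6

Worklist (6 pops):
  #1 pop 0: in=0100 → 0100 (was 0000); enqueue []
  #2 pop 1: in=0100 → 0100 (was 0000); enqueue []
  #3 pop 2: in=0100 → 0101 (was 0100); enqueue [0,1]
  #4 pop 0: in=0101 → 0101 (was 0100); enqueue [2]
  #5 pop 1: in=0101 → 0101 (was 0100); enqueue []
  #6 pop 2: in=0101 → 0101 (no change)

Fixpoint:
  val[0] = 0101
  val[1] = 0101
  val[2] = 0101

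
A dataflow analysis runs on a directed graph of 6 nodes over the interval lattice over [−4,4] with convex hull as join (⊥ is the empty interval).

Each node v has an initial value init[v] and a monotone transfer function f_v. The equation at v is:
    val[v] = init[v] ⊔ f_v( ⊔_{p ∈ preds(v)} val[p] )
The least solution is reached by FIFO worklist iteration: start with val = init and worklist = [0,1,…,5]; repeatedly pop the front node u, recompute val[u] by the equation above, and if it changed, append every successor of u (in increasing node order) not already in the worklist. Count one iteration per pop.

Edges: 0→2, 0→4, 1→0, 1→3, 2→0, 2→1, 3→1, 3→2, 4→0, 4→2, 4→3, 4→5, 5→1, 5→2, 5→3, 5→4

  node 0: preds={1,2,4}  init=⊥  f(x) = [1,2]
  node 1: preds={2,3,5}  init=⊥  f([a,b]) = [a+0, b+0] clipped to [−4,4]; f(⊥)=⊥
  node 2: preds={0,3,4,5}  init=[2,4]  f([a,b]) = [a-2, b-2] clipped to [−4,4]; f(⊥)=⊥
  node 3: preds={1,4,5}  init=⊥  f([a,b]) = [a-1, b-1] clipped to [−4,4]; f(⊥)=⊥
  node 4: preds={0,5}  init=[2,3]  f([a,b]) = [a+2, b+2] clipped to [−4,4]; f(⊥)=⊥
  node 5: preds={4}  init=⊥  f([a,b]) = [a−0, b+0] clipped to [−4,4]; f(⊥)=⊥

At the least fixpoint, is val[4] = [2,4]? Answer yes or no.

yes

Trace (22 dequeues):
  [1] u=0 | in [2,4] | out [1,2] | prev ⊥ | push {}
  [2] u=1 | in [2,4] | out [2,4] | prev ⊥ | push {0}
  [3] u=2 | in [1,3] | out [-1,4] | prev [2,4] | push {1}
  [4] u=3 | in [2,4] | out [1,3] | prev ⊥ | push {2}
  [5] u=4 | in [1,2] | out [2,4] | prev [2,3] | push {3}
  [6] u=5 | in [2,4] | out [2,4] | prev ⊥ | push {4}
  [7] u=0 | in [-1,4] | out [1,2] | ==
  [8] u=1 | in [-1,4] | out [-1,4] | prev [2,4] | push {0}
  [9] u=2 | in [1,4] | out [-1,4] | ==
  [10] u=3 | in [-1,4] | out [-2,3] | prev [1,3] | push {1,2}
  [11] u=4 | in [1,4] | out [2,4] | ==
  [12] u=0 | in [-1,4] | out [1,2] | ==
  [13] u=1 | in [-2,4] | out [-2,4] | prev [-1,4] | push {0,3}
  [14] u=2 | in [-2,4] | out [-4,4] | prev [-1,4] | push {1}
  [15] u=0 | in [-4,4] | out [1,2] | ==
  [16] u=3 | in [-2,4] | out [-3,3] | prev [-2,3] | push {2}
  [17] u=1 | in [-4,4] | out [-4,4] | prev [-2,4] | push {0,3}
  [18] u=2 | in [-3,4] | out [-4,4] | ==
  [19] u=0 | in [-4,4] | out [1,2] | ==
  [20] u=3 | in [-4,4] | out [-4,3] | prev [-3,3] | push {1,2}
  [21] u=1 | in [-4,4] | out [-4,4] | ==
  [22] u=2 | in [-4,4] | out [-4,4] | ==

Converged values:
  [0] [1,2]
  [1] [-4,4]
  [2] [-4,4]
  [3] [-4,3]
  [4] [2,4]
  [5] [2,4]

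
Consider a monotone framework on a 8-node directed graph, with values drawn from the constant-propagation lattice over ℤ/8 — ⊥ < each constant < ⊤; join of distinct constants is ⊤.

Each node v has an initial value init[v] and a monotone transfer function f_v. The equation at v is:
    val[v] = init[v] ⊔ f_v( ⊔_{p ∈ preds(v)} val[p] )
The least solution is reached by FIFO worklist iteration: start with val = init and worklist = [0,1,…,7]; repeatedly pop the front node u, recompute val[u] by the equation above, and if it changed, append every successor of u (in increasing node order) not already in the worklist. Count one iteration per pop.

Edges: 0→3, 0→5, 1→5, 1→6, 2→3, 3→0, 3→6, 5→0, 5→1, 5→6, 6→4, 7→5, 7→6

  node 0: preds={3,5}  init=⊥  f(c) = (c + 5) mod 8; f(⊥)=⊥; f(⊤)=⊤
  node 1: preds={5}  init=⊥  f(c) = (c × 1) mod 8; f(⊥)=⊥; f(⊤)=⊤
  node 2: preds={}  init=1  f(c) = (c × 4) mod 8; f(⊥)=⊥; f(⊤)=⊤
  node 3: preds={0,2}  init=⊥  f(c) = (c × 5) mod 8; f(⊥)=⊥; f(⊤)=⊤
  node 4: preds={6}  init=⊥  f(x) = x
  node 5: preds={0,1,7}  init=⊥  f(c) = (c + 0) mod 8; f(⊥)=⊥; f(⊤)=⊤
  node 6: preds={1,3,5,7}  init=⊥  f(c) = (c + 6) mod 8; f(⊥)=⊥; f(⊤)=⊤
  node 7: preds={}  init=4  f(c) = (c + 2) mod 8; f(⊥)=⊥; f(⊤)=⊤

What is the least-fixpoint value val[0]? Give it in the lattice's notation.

Trace (18 dequeues):
  [1] u=0 | in ⊥ | out ⊥ | ==
  [2] u=1 | in ⊥ | out ⊥ | ==
  [3] u=2 | in ⊥ | out 1 | ==
  [4] u=3 | in 1 | out 5 | prev ⊥ | push {0}
  [5] u=4 | in ⊥ | out ⊥ | ==
  [6] u=5 | in 4 | out 4 | prev ⊥ | push {1}
  [7] u=6 | in ⊤ | out ⊤ | prev ⊥ | push {4}
  [8] u=7 | in ⊥ | out 4 | ==
  [9] u=0 | in ⊤ | out ⊤ | prev ⊥ | push {3,5}
  [10] u=1 | in 4 | out 4 | prev ⊥ | push {6}
  [11] u=4 | in ⊤ | out ⊤ | prev ⊥ | push {}
  [12] u=3 | in ⊤ | out ⊤ | prev 5 | push {0}
  [13] u=5 | in ⊤ | out ⊤ | prev 4 | push {1}
  [14] u=6 | in ⊤ | out ⊤ | ==
  [15] u=0 | in ⊤ | out ⊤ | ==
  [16] u=1 | in ⊤ | out ⊤ | prev 4 | push {5,6}
  [17] u=5 | in ⊤ | out ⊤ | ==
  [18] u=6 | in ⊤ | out ⊤ | ==

Converged values:
  [0] ⊤
  [1] ⊤
  [2] 1
  [3] ⊤
  [4] ⊤
  [5] ⊤
  [6] ⊤
  [7] 4

⊤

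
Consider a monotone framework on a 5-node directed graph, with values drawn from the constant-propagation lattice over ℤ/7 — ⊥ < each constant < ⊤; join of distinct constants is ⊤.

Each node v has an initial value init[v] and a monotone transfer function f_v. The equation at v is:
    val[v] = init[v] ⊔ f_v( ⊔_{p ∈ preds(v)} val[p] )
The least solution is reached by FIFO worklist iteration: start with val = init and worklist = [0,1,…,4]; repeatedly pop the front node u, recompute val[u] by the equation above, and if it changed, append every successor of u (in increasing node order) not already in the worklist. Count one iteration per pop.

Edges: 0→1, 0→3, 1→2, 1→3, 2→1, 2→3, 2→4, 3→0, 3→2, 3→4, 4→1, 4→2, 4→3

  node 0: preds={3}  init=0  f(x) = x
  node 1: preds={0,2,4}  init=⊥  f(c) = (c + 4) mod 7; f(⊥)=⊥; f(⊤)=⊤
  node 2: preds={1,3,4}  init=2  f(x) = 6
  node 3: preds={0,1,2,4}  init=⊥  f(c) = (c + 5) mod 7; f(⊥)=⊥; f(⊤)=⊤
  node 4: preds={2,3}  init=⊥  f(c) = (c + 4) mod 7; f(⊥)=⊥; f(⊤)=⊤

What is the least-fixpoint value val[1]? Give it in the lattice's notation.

⊤

Trace (10 dequeues):
  [1] u=0 | in ⊥ | out 0 | ==
  [2] u=1 | in ⊤ | out ⊤ | prev ⊥ | push {}
  [3] u=2 | in ⊤ | out ⊤ | prev 2 | push {1}
  [4] u=3 | in ⊤ | out ⊤ | prev ⊥ | push {0,2}
  [5] u=4 | in ⊤ | out ⊤ | prev ⊥ | push {3}
  [6] u=1 | in ⊤ | out ⊤ | ==
  [7] u=0 | in ⊤ | out ⊤ | prev 0 | push {1}
  [8] u=2 | in ⊤ | out ⊤ | ==
  [9] u=3 | in ⊤ | out ⊤ | ==
  [10] u=1 | in ⊤ | out ⊤ | ==

Converged values:
  [0] ⊤
  [1] ⊤
  [2] ⊤
  [3] ⊤
  [4] ⊤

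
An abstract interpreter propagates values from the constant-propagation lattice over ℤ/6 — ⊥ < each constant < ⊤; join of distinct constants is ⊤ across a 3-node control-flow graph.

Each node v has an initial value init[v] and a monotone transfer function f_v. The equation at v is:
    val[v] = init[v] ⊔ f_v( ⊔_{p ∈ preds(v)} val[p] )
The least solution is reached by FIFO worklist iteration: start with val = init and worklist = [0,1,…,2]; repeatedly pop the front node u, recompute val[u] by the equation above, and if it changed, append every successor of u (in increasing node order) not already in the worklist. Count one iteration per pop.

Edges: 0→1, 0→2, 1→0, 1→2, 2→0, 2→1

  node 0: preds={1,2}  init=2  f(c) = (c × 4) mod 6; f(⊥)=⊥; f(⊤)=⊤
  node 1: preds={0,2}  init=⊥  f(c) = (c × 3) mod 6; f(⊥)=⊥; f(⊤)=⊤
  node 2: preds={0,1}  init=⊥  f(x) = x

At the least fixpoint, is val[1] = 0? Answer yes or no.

Trace (7 dequeues):
  [1] u=0 | in ⊥ | out 2 | ==
  [2] u=1 | in 2 | out 0 | prev ⊥ | push {0}
  [3] u=2 | in ⊤ | out ⊤ | prev ⊥ | push {1}
  [4] u=0 | in ⊤ | out ⊤ | prev 2 | push {2}
  [5] u=1 | in ⊤ | out ⊤ | prev 0 | push {0}
  [6] u=2 | in ⊤ | out ⊤ | ==
  [7] u=0 | in ⊤ | out ⊤ | ==

Converged values:
  [0] ⊤
  [1] ⊤
  [2] ⊤

no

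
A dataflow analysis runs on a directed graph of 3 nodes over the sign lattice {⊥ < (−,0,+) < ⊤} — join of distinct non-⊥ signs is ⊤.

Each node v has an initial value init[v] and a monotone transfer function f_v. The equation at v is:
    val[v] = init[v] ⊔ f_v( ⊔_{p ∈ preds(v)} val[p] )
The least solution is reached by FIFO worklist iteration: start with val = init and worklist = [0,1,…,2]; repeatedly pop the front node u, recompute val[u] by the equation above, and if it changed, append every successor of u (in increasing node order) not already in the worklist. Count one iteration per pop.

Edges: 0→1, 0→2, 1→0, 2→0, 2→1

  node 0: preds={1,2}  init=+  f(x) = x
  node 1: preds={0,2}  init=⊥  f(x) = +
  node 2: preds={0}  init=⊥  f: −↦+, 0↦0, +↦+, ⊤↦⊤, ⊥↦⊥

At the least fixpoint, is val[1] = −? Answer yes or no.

Trace (5 dequeues):
  [1] u=0 | in ⊥ | out + | ==
  [2] u=1 | in + | out + | prev ⊥ | push {0}
  [3] u=2 | in + | out + | prev ⊥ | push {1}
  [4] u=0 | in + | out + | ==
  [5] u=1 | in + | out + | ==

Converged values:
  [0] +
  [1] +
  [2] +

no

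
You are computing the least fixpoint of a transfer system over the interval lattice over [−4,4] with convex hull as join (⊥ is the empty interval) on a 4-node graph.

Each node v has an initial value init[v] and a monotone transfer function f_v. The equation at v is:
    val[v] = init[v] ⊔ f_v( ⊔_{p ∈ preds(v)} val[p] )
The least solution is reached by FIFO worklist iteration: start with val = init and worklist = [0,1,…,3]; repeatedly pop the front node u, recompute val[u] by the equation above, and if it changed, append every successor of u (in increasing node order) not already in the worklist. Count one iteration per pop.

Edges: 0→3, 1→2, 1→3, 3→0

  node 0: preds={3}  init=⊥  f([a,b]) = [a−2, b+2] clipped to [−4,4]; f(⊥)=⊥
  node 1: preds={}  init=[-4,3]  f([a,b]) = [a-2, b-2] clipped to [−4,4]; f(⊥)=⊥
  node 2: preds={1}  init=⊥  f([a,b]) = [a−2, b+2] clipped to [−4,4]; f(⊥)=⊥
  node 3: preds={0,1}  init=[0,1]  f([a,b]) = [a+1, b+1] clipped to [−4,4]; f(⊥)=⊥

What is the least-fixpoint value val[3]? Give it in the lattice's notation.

[-3,4]

Worklist (6 pops):
  #1 pop 0: in=[0,1] → [-2,3] (was ⊥); enqueue []
  #2 pop 1: in=⊥ → [-4,3] (no change)
  #3 pop 2: in=[-4,3] → [-4,4] (was ⊥); enqueue []
  #4 pop 3: in=[-4,3] → [-3,4] (was [0,1]); enqueue [0]
  #5 pop 0: in=[-3,4] → [-4,4] (was [-2,3]); enqueue [3]
  #6 pop 3: in=[-4,4] → [-3,4] (no change)

Fixpoint:
  val[0] = [-4,4]
  val[1] = [-4,3]
  val[2] = [-4,4]
  val[3] = [-3,4]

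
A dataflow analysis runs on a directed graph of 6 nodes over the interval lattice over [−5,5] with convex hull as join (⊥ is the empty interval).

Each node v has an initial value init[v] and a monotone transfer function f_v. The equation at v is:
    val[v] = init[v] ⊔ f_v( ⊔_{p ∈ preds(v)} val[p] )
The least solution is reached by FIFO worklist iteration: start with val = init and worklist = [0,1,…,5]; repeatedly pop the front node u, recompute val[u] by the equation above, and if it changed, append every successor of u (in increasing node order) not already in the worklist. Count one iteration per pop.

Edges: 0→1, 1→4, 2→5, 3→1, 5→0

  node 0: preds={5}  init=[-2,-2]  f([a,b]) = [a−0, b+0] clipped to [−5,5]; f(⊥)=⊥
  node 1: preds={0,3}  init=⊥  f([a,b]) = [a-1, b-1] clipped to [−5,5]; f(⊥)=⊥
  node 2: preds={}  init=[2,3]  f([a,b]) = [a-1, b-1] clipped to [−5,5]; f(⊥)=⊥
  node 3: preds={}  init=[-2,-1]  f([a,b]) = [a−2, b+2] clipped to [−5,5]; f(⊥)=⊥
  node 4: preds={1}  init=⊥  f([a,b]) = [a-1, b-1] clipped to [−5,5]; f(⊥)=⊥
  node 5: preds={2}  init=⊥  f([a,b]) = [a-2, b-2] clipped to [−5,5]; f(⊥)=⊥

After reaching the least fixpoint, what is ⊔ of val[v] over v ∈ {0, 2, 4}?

Trace (9 dequeues):
  [1] u=0 | in ⊥ | out [-2,-2] | ==
  [2] u=1 | in [-2,-1] | out [-3,-2] | prev ⊥ | push {}
  [3] u=2 | in ⊥ | out [2,3] | ==
  [4] u=3 | in ⊥ | out [-2,-1] | ==
  [5] u=4 | in [-3,-2] | out [-4,-3] | prev ⊥ | push {}
  [6] u=5 | in [2,3] | out [0,1] | prev ⊥ | push {0}
  [7] u=0 | in [0,1] | out [-2,1] | prev [-2,-2] | push {1}
  [8] u=1 | in [-2,1] | out [-3,0] | prev [-3,-2] | push {4}
  [9] u=4 | in [-3,0] | out [-4,-1] | prev [-4,-3] | push {}

Converged values:
  [0] [-2,1]
  [1] [-3,0]
  [2] [2,3]
  [3] [-2,-1]
  [4] [-4,-1]
  [5] [0,1]

[-4,3]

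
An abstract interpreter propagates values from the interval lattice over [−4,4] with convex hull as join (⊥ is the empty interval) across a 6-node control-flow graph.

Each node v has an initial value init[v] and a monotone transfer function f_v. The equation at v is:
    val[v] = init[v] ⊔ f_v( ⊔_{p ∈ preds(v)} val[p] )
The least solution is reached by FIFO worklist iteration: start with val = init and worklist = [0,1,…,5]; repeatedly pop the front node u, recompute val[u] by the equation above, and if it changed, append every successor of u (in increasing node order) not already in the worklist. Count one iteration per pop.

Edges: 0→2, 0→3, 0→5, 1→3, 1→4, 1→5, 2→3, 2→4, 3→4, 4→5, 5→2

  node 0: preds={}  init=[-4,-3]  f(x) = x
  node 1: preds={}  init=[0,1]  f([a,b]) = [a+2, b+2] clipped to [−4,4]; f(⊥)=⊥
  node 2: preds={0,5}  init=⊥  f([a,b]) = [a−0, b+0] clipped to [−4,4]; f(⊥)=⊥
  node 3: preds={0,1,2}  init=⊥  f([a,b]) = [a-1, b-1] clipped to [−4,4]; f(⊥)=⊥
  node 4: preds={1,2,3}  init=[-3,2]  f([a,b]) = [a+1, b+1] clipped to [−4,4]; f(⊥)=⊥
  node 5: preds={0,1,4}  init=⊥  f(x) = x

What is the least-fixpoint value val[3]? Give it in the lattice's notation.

Iteration log — 17 steps:
  step 1. node 0  ⊔preds=⊥  new=[-4,-3]  stable
  step 2. node 1  ⊔preds=⊥  new=[0,1]  stable
  step 3. node 2  ⊔preds=[-4,-3]  new=[-4,-3]  old=⊥  +wl: 
  step 4. node 3  ⊔preds=[-4,1]  new=[-4,0]  old=⊥  +wl: 
  step 5. node 4  ⊔preds=[-4,1]  new=[-3,2]  stable
  step 6. node 5  ⊔preds=[-4,2]  new=[-4,2]  old=⊥  +wl: 2
  step 7. node 2  ⊔preds=[-4,2]  new=[-4,2]  old=[-4,-3]  +wl: 3,4
  step 8. node 3  ⊔preds=[-4,2]  new=[-4,1]  old=[-4,0]  +wl: 
  step 9. node 4  ⊔preds=[-4,2]  new=[-3,3]  old=[-3,2]  +wl: 5
  step 10. node 5  ⊔preds=[-4,3]  new=[-4,3]  old=[-4,2]  +wl: 2
  step 11. node 2  ⊔preds=[-4,3]  new=[-4,3]  old=[-4,2]  +wl: 3,4
  step 12. node 3  ⊔preds=[-4,3]  new=[-4,2]  old=[-4,1]  +wl: 
  step 13. node 4  ⊔preds=[-4,3]  new=[-3,4]  old=[-3,3]  +wl: 5
  step 14. node 5  ⊔preds=[-4,4]  new=[-4,4]  old=[-4,3]  +wl: 2
  step 15. node 2  ⊔preds=[-4,4]  new=[-4,4]  old=[-4,3]  +wl: 3,4
  step 16. node 3  ⊔preds=[-4,4]  new=[-4,3]  old=[-4,2]  +wl: 
  step 17. node 4  ⊔preds=[-4,4]  new=[-3,4]  stable

Least fixpoint reached:
  node 0: [-4,-3]
  node 1: [0,1]
  node 2: [-4,4]
  node 3: [-4,3]
  node 4: [-3,4]
  node 5: [-4,4]

[-4,3]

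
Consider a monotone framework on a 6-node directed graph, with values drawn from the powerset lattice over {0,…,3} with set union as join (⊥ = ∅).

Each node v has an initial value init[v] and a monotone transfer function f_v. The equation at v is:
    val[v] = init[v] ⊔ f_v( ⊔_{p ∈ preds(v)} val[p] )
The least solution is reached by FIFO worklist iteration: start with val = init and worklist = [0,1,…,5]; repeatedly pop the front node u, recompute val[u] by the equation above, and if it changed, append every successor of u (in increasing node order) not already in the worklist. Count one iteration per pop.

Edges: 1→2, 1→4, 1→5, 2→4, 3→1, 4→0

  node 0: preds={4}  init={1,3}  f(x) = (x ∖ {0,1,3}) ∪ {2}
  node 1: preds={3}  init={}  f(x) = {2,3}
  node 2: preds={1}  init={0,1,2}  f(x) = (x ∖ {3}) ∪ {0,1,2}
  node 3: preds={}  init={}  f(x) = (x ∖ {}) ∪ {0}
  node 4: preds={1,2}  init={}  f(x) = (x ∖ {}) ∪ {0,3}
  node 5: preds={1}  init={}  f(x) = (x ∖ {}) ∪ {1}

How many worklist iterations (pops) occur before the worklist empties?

8

Worklist (8 pops):
  #1 pop 0: in={} → {1,2,3} (was {1,3}); enqueue []
  #2 pop 1: in={} → {2,3} (was {}); enqueue []
  #3 pop 2: in={2,3} → {0,1,2} (no change)
  #4 pop 3: in={} → {0} (was {}); enqueue [1]
  #5 pop 4: in={0,1,2,3} → {0,1,2,3} (was {}); enqueue [0]
  #6 pop 5: in={2,3} → {1,2,3} (was {}); enqueue []
  #7 pop 1: in={0} → {2,3} (no change)
  #8 pop 0: in={0,1,2,3} → {1,2,3} (no change)

Fixpoint:
  val[0] = {1,2,3}
  val[1] = {2,3}
  val[2] = {0,1,2}
  val[3] = {0}
  val[4] = {0,1,2,3}
  val[5] = {1,2,3}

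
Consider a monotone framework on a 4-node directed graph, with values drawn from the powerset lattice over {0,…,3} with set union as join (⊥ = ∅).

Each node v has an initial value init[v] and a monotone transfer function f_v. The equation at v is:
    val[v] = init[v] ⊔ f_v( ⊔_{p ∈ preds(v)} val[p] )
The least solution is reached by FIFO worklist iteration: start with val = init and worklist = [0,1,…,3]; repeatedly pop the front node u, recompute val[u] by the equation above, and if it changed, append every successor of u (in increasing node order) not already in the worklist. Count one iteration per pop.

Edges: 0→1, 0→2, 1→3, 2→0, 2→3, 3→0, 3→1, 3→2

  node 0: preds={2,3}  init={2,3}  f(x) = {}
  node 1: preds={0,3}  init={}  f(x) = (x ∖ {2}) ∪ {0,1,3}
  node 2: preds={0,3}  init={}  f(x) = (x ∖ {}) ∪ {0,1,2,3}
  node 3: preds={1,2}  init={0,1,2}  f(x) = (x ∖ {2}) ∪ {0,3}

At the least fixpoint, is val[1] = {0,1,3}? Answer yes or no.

yes

Iteration log — 7 steps:
  step 1. node 0  ⊔preds={0,1,2}  new={2,3}  stable
  step 2. node 1  ⊔preds={0,1,2,3}  new={0,1,3}  old={}  +wl: 
  step 3. node 2  ⊔preds={0,1,2,3}  new={0,1,2,3}  old={}  +wl: 0
  step 4. node 3  ⊔preds={0,1,2,3}  new={0,1,2,3}  old={0,1,2}  +wl: 1,2
  step 5. node 0  ⊔preds={0,1,2,3}  new={2,3}  stable
  step 6. node 1  ⊔preds={0,1,2,3}  new={0,1,3}  stable
  step 7. node 2  ⊔preds={0,1,2,3}  new={0,1,2,3}  stable

Least fixpoint reached:
  node 0: {2,3}
  node 1: {0,1,3}
  node 2: {0,1,2,3}
  node 3: {0,1,2,3}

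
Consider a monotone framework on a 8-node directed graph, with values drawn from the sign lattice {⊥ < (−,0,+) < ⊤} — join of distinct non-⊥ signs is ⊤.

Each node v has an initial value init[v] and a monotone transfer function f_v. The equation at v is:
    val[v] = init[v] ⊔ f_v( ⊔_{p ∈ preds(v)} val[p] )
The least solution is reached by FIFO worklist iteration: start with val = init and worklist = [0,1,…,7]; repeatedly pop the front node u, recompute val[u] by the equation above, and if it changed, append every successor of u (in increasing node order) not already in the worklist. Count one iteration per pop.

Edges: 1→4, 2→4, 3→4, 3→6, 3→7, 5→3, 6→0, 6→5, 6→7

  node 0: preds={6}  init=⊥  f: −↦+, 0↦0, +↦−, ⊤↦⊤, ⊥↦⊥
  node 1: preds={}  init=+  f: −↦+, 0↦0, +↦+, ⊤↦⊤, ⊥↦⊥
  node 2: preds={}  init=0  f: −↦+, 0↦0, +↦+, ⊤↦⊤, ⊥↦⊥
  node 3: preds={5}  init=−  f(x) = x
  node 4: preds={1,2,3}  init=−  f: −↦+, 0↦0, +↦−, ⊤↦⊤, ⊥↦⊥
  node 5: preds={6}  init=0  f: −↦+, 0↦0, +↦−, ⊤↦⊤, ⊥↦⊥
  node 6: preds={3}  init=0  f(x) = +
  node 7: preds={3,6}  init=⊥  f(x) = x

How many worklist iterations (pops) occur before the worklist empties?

Worklist (11 pops):
  #1 pop 0: in=0 → 0 (was ⊥); enqueue []
  #2 pop 1: in=⊥ → + (no change)
  #3 pop 2: in=⊥ → 0 (no change)
  #4 pop 3: in=0 → ⊤ (was −); enqueue []
  #5 pop 4: in=⊤ → ⊤ (was −); enqueue []
  #6 pop 5: in=0 → 0 (no change)
  #7 pop 6: in=⊤ → ⊤ (was 0); enqueue [0,5]
  #8 pop 7: in=⊤ → ⊤ (was ⊥); enqueue []
  #9 pop 0: in=⊤ → ⊤ (was 0); enqueue []
  #10 pop 5: in=⊤ → ⊤ (was 0); enqueue [3]
  #11 pop 3: in=⊤ → ⊤ (no change)

Fixpoint:
  val[0] = ⊤
  val[1] = +
  val[2] = 0
  val[3] = ⊤
  val[4] = ⊤
  val[5] = ⊤
  val[6] = ⊤
  val[7] = ⊤

11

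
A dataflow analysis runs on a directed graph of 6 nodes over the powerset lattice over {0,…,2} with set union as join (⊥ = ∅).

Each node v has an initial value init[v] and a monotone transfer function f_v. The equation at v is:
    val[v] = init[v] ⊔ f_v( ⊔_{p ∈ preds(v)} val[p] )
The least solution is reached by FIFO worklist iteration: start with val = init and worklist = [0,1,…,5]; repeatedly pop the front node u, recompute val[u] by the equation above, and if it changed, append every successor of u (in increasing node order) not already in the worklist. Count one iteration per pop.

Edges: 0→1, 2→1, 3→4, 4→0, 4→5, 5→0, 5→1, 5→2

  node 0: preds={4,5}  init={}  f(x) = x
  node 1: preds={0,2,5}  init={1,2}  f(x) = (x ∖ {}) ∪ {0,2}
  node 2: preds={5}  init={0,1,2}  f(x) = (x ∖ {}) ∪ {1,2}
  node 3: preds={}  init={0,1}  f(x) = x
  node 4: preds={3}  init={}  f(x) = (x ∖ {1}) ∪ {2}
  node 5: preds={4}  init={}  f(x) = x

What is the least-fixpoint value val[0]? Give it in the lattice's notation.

{0,2}

Iteration log — 9 steps:
  step 1. node 0  ⊔preds={}  new={}  stable
  step 2. node 1  ⊔preds={0,1,2}  new={0,1,2}  old={1,2}  +wl: 
  step 3. node 2  ⊔preds={}  new={0,1,2}  stable
  step 4. node 3  ⊔preds={}  new={0,1}  stable
  step 5. node 4  ⊔preds={0,1}  new={0,2}  old={}  +wl: 0
  step 6. node 5  ⊔preds={0,2}  new={0,2}  old={}  +wl: 1,2
  step 7. node 0  ⊔preds={0,2}  new={0,2}  old={}  +wl: 
  step 8. node 1  ⊔preds={0,1,2}  new={0,1,2}  stable
  step 9. node 2  ⊔preds={0,2}  new={0,1,2}  stable

Least fixpoint reached:
  node 0: {0,2}
  node 1: {0,1,2}
  node 2: {0,1,2}
  node 3: {0,1}
  node 4: {0,2}
  node 5: {0,2}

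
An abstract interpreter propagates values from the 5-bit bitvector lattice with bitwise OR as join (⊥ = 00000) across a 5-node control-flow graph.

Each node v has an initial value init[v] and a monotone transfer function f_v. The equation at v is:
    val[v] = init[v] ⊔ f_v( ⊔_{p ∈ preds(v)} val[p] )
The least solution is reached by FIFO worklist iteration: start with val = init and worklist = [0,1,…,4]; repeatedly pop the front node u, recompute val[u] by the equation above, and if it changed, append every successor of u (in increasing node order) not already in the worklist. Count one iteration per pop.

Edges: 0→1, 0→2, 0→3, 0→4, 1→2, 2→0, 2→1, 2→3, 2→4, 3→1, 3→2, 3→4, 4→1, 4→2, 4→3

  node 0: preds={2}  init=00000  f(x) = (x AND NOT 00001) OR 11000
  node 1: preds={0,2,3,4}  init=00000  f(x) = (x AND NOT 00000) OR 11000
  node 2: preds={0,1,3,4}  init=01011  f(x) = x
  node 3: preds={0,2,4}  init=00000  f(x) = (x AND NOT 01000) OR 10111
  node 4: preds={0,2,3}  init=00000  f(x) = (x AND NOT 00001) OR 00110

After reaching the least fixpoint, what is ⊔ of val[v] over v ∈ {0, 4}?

11110

Worklist (14 pops):
  #1 pop 0: in=01011 → 11010 (was 00000); enqueue []
  #2 pop 1: in=11011 → 11011 (was 00000); enqueue []
  #3 pop 2: in=11011 → 11011 (was 01011); enqueue [0,1]
  #4 pop 3: in=11011 → 10111 (was 00000); enqueue [2]
  #5 pop 4: in=11111 → 11110 (was 00000); enqueue [3]
  #6 pop 0: in=11011 → 11010 (no change)
  #7 pop 1: in=11111 → 11111 (was 11011); enqueue []
  #8 pop 2: in=11111 → 11111 (was 11011); enqueue [0,1,4]
  #9 pop 3: in=11111 → 10111 (no change)
  #10 pop 0: in=11111 → 11110 (was 11010); enqueue [2,3]
  #11 pop 1: in=11111 → 11111 (no change)
  #12 pop 4: in=11111 → 11110 (no change)
  #13 pop 2: in=11111 → 11111 (no change)
  #14 pop 3: in=11111 → 10111 (no change)

Fixpoint:
  val[0] = 11110
  val[1] = 11111
  val[2] = 11111
  val[3] = 10111
  val[4] = 11110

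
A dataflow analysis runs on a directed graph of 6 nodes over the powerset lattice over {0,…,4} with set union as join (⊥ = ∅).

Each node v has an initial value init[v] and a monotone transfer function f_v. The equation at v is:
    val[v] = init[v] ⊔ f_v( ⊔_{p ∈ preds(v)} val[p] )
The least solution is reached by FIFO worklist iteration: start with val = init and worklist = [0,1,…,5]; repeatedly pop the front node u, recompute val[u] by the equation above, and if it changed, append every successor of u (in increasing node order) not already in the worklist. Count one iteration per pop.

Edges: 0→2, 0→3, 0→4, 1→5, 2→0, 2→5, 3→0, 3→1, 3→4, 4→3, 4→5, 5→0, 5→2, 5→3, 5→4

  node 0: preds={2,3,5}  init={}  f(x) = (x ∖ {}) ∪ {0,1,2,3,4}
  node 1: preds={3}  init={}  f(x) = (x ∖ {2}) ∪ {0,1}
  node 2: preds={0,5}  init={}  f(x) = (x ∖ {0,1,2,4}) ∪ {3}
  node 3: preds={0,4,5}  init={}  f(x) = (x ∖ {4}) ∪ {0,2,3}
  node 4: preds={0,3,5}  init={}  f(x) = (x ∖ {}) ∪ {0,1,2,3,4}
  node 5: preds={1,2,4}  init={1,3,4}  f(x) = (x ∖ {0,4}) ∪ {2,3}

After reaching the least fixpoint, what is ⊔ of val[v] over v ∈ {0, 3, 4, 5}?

{0,1,2,3,4}

Worklist (12 pops):
  #1 pop 0: in={1,3,4} → {0,1,2,3,4} (was {}); enqueue []
  #2 pop 1: in={} → {0,1} (was {}); enqueue []
  #3 pop 2: in={0,1,2,3,4} → {3} (was {}); enqueue [0]
  #4 pop 3: in={0,1,2,3,4} → {0,1,2,3} (was {}); enqueue [1]
  #5 pop 4: in={0,1,2,3,4} → {0,1,2,3,4} (was {}); enqueue [3]
  #6 pop 5: in={0,1,2,3,4} → {1,2,3,4} (was {1,3,4}); enqueue [2,4]
  #7 pop 0: in={0,1,2,3,4} → {0,1,2,3,4} (no change)
  #8 pop 1: in={0,1,2,3} → {0,1,3} (was {0,1}); enqueue [5]
  #9 pop 3: in={0,1,2,3,4} → {0,1,2,3} (no change)
  #10 pop 2: in={0,1,2,3,4} → {3} (no change)
  #11 pop 4: in={0,1,2,3,4} → {0,1,2,3,4} (no change)
  #12 pop 5: in={0,1,2,3,4} → {1,2,3,4} (no change)

Fixpoint:
  val[0] = {0,1,2,3,4}
  val[1] = {0,1,3}
  val[2] = {3}
  val[3] = {0,1,2,3}
  val[4] = {0,1,2,3,4}
  val[5] = {1,2,3,4}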